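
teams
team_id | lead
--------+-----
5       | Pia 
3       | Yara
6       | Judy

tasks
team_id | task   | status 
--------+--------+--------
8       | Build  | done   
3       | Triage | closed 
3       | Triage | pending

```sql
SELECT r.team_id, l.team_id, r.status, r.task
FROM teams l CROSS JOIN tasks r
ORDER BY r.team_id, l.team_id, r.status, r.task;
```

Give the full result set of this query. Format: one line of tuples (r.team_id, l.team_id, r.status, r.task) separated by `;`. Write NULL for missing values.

(3, 3, closed, Triage); (3, 3, pending, Triage); (3, 5, closed, Triage); (3, 5, pending, Triage); (3, 6, closed, Triage); (3, 6, pending, Triage); (8, 3, done, Build); (8, 5, done, Build); (8, 6, done, Build)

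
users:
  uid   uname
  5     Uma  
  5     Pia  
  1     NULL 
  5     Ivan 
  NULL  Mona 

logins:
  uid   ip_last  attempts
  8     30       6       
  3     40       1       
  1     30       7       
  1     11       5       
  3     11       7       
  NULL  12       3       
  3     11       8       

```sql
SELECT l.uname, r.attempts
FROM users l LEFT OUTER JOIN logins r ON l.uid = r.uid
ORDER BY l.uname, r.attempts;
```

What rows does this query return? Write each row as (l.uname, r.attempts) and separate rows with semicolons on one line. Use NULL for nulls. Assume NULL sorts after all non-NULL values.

(Ivan, NULL); (Mona, NULL); (Pia, NULL); (Uma, NULL); (NULL, 5); (NULL, 7)

LEFT JOIN keeps every row from `users`; unmatched rows get NULL for `logins`'s columns.
Matching on l.uid = r.uid. A NULL in a compared column never satisfies the condition.
Matched pairs: 2; unmatched l rows kept: 4.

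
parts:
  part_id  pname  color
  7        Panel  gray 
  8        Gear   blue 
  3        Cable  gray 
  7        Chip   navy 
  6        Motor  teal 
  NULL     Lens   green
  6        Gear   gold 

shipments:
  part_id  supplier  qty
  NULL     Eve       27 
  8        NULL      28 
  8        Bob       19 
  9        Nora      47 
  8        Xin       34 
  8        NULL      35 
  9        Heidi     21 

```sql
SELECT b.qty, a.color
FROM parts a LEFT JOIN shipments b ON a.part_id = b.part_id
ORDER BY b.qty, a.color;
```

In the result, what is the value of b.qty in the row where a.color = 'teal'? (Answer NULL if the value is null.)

NULL

LEFT JOIN keeps every row from `parts`; unmatched rows get NULL for `shipments`'s columns.
Matching on a.part_id = b.part_id. A NULL in a compared column never satisfies the condition.
Matched pairs: 4; unmatched a rows kept: 6.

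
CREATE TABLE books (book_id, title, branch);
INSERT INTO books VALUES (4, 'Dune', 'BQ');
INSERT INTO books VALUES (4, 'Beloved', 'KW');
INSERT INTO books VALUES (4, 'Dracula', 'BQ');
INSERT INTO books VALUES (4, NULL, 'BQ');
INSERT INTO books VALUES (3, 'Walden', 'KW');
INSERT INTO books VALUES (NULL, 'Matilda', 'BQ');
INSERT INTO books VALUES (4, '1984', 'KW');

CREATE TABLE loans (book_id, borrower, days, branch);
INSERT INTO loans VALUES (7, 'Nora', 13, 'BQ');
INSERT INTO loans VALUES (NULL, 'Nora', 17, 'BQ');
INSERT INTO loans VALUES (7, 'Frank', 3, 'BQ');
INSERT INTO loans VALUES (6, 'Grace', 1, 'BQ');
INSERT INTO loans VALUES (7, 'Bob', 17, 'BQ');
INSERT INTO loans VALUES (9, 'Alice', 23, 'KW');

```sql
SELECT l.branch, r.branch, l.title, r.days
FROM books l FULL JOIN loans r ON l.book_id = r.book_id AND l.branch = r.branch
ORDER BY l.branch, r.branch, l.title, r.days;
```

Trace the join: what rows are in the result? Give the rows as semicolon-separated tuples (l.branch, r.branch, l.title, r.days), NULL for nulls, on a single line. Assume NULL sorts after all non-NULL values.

(BQ, NULL, Dracula, NULL); (BQ, NULL, Dune, NULL); (BQ, NULL, Matilda, NULL); (BQ, NULL, NULL, NULL); (KW, NULL, 1984, NULL); (KW, NULL, Beloved, NULL); (KW, NULL, Walden, NULL); (NULL, BQ, NULL, 1); (NULL, BQ, NULL, 3); (NULL, BQ, NULL, 13); (NULL, BQ, NULL, 17); (NULL, BQ, NULL, 17); (NULL, KW, NULL, 23)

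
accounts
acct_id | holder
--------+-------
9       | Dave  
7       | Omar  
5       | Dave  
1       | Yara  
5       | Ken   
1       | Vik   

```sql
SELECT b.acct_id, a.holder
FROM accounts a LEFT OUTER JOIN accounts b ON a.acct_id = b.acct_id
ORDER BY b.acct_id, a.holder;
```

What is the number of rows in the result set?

10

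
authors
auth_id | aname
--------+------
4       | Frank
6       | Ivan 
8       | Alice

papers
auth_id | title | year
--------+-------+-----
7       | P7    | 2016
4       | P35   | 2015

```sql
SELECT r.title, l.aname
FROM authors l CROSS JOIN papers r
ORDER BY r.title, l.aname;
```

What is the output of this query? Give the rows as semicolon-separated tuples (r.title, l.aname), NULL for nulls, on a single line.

CROSS JOIN pairs every row of `authors` with every row of `papers`: 3 × 2 = 6 rows.
After projecting and ordering:
r.title | l.aname
P35 | Alice
P35 | Frank
P35 | Ivan
P7 | Alice
P7 | Frank
P7 | Ivan

(P35, Alice); (P35, Frank); (P35, Ivan); (P7, Alice); (P7, Frank); (P7, Ivan)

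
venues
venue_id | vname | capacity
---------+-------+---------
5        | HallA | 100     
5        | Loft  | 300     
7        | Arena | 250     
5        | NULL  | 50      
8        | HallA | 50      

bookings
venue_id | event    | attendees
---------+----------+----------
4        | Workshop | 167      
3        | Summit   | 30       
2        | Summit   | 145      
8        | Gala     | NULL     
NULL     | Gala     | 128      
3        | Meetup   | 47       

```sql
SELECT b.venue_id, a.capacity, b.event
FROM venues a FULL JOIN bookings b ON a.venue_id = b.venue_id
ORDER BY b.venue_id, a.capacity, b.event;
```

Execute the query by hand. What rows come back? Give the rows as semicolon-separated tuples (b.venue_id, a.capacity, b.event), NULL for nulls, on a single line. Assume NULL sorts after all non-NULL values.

FULL OUTER JOIN keeps every row from both sides; unmatched rows get NULL for the other side's columns.
Matching on a.venue_id = b.venue_id. A NULL in a compared column never satisfies the condition.
Matched pairs: 1; unmatched a rows kept: 4; unmatched b rows kept: 5.

(2, NULL, Summit); (3, NULL, Meetup); (3, NULL, Summit); (4, NULL, Workshop); (8, 50, Gala); (NULL, 50, NULL); (NULL, 100, NULL); (NULL, 250, NULL); (NULL, 300, NULL); (NULL, NULL, Gala)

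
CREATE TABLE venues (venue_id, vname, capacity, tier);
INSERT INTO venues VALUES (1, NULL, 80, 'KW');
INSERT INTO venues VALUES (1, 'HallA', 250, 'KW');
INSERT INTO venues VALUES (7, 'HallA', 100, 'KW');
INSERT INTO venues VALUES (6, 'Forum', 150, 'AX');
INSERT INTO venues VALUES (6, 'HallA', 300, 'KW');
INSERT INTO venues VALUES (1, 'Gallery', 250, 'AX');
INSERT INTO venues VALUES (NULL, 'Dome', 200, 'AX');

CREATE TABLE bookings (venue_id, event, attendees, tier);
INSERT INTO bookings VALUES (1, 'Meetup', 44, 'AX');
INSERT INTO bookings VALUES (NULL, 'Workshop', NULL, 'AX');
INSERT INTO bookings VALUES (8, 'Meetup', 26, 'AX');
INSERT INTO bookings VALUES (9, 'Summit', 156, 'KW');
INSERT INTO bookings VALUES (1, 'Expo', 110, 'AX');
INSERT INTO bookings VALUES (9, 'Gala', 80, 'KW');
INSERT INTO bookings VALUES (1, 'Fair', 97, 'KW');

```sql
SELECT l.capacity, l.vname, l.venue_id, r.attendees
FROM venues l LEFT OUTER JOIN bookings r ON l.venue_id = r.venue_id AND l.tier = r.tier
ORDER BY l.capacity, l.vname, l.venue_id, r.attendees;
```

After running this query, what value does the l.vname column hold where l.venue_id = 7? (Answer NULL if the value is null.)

HallA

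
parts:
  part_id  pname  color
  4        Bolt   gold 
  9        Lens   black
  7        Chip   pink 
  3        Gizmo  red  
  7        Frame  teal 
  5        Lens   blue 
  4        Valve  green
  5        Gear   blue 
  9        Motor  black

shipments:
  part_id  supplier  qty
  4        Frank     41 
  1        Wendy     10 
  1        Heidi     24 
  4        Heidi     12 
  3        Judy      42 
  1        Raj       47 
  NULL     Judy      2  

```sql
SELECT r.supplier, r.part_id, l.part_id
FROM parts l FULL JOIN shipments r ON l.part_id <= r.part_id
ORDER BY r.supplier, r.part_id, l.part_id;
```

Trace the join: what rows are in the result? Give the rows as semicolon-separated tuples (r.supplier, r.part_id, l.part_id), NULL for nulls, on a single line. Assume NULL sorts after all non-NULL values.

(Frank, 4, 3); (Frank, 4, 4); (Frank, 4, 4); (Heidi, 1, NULL); (Heidi, 4, 3); (Heidi, 4, 4); (Heidi, 4, 4); (Judy, 3, 3); (Judy, NULL, NULL); (Raj, 1, NULL); (Wendy, 1, NULL); (NULL, NULL, 5); (NULL, NULL, 5); (NULL, NULL, 7); (NULL, NULL, 7); (NULL, NULL, 9); (NULL, NULL, 9)

FULL OUTER JOIN keeps every row from both sides; unmatched rows get NULL for the other side's columns.
Matching on l.part_id <= r.part_id. A NULL in a compared column never satisfies the condition.
- part_id=4: 2 matching r row(s), so 2 row(s) emitted.
- part_id=9: no r row matches, row kept with r columns NULL.
- part_id=7: no r row matches, row kept with r columns NULL.
- part_id=3: 3 matching r row(s), so 3 row(s) emitted.
- part_id=7: no r row matches, row kept with r columns NULL.
- part_id=5: no r row matches, row kept with r columns NULL.
- part_id=4: 2 matching r row(s), so 2 row(s) emitted.
- part_id=5: no r row matches, row kept with r columns NULL.
- part_id=9: no r row matches, row kept with r columns NULL.
- 4 row(s) from r found no l partner → padded with NULL.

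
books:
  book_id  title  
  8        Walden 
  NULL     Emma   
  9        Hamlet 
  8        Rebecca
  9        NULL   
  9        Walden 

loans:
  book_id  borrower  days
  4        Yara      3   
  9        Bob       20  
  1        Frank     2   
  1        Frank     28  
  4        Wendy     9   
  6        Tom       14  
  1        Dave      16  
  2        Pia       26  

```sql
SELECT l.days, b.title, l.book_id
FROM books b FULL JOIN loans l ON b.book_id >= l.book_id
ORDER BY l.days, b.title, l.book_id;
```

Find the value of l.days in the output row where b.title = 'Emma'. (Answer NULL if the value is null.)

NULL

FULL OUTER JOIN keeps every row from both sides; unmatched rows get NULL for the other side's columns.
Matching on b.book_id >= l.book_id. A NULL in a compared column never satisfies the condition.
- b (book_id=8) pairs with 7 row(s) of l.
- b (book_id=NULL) has no partner → padded with NULL.
- b (book_id=9) pairs with 8 row(s) of l.
- b (book_id=8) pairs with 7 row(s) of l.
- b (book_id=9) pairs with 8 row(s) of l.
- b (book_id=9) pairs with 8 row(s) of l.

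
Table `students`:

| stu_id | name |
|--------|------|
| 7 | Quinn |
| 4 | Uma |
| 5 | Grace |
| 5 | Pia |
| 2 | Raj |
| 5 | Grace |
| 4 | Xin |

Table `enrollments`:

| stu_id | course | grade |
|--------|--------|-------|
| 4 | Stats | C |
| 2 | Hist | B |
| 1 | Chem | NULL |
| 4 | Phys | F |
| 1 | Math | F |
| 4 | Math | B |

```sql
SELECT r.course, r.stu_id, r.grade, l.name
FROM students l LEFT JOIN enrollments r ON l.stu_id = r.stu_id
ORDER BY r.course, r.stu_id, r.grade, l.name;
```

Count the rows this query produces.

11

LEFT JOIN keeps every row from `students`; unmatched rows get NULL for `enrollments`'s columns.
Matching on l.stu_id = r.stu_id.
- l (stu_id=7) has no partner → padded with NULL.
- l (stu_id=4) pairs with 3 row(s) of r.
- l (stu_id=5) has no partner → padded with NULL.
- l (stu_id=5) has no partner → padded with NULL.
- l (stu_id=2) pairs with 1 row(s) of r.
- l (stu_id=5) has no partner → padded with NULL.
- l (stu_id=4) pairs with 3 row(s) of r.
Total: 7 matched + 4 padded = 11 rows.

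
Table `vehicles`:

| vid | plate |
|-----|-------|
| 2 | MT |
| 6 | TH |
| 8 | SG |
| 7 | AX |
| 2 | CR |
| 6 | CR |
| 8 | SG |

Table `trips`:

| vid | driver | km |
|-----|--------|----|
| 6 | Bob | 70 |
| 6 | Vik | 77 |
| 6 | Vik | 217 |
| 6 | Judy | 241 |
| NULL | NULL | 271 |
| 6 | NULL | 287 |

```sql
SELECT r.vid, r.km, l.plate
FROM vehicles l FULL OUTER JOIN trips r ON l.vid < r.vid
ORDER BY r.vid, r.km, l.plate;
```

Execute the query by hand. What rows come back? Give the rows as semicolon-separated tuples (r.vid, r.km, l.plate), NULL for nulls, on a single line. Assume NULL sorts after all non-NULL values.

FULL OUTER JOIN keeps every row from both sides; unmatched rows get NULL for the other side's columns.
Matching on l.vid < r.vid. A NULL in a compared column never satisfies the condition.
- l (vid=2) pairs with 5 row(s) of r.
- l (vid=6) has no partner → padded with NULL.
- l (vid=8) has no partner → padded with NULL.
- l (vid=7) has no partner → padded with NULL.
- l (vid=2) pairs with 5 row(s) of r.
- l (vid=6) has no partner → padded with NULL.
- l (vid=8) has no partner → padded with NULL.
- 1 row(s) from r found no l partner → padded with NULL.

(6, 70, CR); (6, 70, MT); (6, 77, CR); (6, 77, MT); (6, 217, CR); (6, 217, MT); (6, 241, CR); (6, 241, MT); (6, 287, CR); (6, 287, MT); (NULL, 271, NULL); (NULL, NULL, AX); (NULL, NULL, CR); (NULL, NULL, SG); (NULL, NULL, SG); (NULL, NULL, TH)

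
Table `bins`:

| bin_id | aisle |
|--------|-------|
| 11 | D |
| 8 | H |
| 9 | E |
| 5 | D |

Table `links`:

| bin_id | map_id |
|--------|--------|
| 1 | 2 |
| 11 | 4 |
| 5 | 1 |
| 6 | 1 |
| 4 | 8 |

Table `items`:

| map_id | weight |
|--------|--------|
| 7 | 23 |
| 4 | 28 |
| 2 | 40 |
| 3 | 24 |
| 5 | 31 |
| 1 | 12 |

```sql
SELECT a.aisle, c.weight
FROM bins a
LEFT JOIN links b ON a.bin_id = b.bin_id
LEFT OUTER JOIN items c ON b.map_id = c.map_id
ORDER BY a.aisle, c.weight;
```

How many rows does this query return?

Evaluate left to right. First `bins a LEFT JOIN links b` on bin_id: 4 row(s).
Then LEFT JOIN `items c` on map_id: each of those 4 rows is kept; rows whose b.map_id has no match in c get NULL for c's columns.
Result: 4 row(s).

4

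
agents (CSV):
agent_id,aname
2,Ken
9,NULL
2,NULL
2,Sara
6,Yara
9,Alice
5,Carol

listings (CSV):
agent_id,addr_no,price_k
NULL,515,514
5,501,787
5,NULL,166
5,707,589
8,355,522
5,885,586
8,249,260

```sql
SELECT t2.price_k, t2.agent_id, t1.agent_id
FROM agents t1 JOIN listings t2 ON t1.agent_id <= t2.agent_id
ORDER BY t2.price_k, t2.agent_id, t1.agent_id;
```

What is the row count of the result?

INNER JOIN keeps only pairs where the ON condition holds.
Matching on t1.agent_id <= t2.agent_id. A NULL in a compared column never satisfies the condition.
- t1 row (agent_id=2): matches 6 t2 row(s) → 6 output row(s).
- t1 row (agent_id=9): no match → dropped.
- t1 row (agent_id=2): matches 6 t2 row(s) → 6 output row(s).
- t1 row (agent_id=2): matches 6 t2 row(s) → 6 output row(s).
- t1 row (agent_id=6): matches 2 t2 row(s) → 2 output row(s).
- t1 row (agent_id=9): no match → dropped.
- t1 row (agent_id=5): matches 6 t2 row(s) → 6 output row(s).
Total: 26 rows.

26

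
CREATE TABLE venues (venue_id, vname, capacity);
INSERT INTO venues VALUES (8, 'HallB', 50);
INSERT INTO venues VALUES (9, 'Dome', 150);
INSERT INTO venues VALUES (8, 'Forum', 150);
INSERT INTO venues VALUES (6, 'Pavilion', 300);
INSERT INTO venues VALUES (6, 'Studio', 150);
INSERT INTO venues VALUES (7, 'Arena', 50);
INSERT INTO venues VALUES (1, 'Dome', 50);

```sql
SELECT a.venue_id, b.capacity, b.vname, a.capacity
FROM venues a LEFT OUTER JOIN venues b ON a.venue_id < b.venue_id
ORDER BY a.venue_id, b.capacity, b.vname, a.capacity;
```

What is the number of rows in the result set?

20

LEFT JOIN keeps every row from `venues a`; unmatched rows get NULL for `venues b`'s columns.
Matching on a.venue_id < b.venue_id.
- a (venue_id=8) pairs with 1 row(s) of b.
- a (venue_id=9) has no partner → padded with NULL.
- a (venue_id=8) pairs with 1 row(s) of b.
- a (venue_id=6) pairs with 4 row(s) of b.
- a (venue_id=6) pairs with 4 row(s) of b.
- a (venue_id=7) pairs with 3 row(s) of b.
- a (venue_id=1) pairs with 6 row(s) of b.
Total: 19 matched + 1 padded = 20 rows.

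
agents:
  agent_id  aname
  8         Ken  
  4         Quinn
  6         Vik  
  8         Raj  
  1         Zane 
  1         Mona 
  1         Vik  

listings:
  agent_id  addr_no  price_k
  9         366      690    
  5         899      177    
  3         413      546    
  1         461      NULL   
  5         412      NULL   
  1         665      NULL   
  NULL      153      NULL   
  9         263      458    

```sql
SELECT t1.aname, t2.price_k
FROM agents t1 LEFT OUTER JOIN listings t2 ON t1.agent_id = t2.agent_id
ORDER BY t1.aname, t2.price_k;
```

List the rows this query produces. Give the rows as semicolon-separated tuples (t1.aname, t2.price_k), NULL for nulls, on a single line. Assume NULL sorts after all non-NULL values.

LEFT JOIN keeps every row from `agents`; unmatched rows get NULL for `listings`'s columns.
Matching on t1.agent_id = t2.agent_id. A NULL in a compared column never satisfies the condition.
- t1[0] agent_id=8 → no match; kept with NULLs on the t2 side.
- t1[1] agent_id=4 → no match; kept with NULLs on the t2 side.
- t1[2] agent_id=6 → no match; kept with NULLs on the t2 side.
- t1[3] agent_id=8 → no match; kept with NULLs on the t2 side.
- t1[4] agent_id=1 → 2 match(es) in t2 → 2 row(s).
- t1[5] agent_id=1 → 2 match(es) in t2 → 2 row(s).
- t1[6] agent_id=1 → 2 match(es) in t2 → 2 row(s).
After projecting and ordering:
t1.aname | t2.price_k
Ken | NULL
Mona | NULL
Mona | NULL
Quinn | NULL
Raj | NULL
Vik | NULL
Vik | NULL
Vik | NULL
Zane | NULL
Zane | NULL

(Ken, NULL); (Mona, NULL); (Mona, NULL); (Quinn, NULL); (Raj, NULL); (Vik, NULL); (Vik, NULL); (Vik, NULL); (Zane, NULL); (Zane, NULL)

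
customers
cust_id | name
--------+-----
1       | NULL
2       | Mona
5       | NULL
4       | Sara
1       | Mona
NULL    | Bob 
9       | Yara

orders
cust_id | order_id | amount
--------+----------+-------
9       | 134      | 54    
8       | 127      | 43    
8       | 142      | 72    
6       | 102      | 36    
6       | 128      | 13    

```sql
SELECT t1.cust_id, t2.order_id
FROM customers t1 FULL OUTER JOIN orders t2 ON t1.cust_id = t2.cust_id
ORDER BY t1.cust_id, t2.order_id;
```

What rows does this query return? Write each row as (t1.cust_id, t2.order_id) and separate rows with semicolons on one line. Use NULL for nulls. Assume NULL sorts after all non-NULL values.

(1, NULL); (1, NULL); (2, NULL); (4, NULL); (5, NULL); (9, 134); (NULL, 102); (NULL, 127); (NULL, 128); (NULL, 142); (NULL, NULL)

FULL OUTER JOIN keeps every row from both sides; unmatched rows get NULL for the other side's columns.
Matching on t1.cust_id = t2.cust_id. A NULL in a compared column never satisfies the condition.
- t1 row (cust_id=1): no match → kept, t2 columns NULL.
- t1 row (cust_id=2): no match → kept, t2 columns NULL.
- t1 row (cust_id=5): no match → kept, t2 columns NULL.
- t1 row (cust_id=4): no match → kept, t2 columns NULL.
- t1 row (cust_id=1): no match → kept, t2 columns NULL.
- t1 row (cust_id=NULL): no match → kept, t2 columns NULL.
- t1 row (cust_id=9): matches 1 t2 row(s) → 1 output row(s).
- 4 row(s) from t2 found no t1 partner → padded with NULL.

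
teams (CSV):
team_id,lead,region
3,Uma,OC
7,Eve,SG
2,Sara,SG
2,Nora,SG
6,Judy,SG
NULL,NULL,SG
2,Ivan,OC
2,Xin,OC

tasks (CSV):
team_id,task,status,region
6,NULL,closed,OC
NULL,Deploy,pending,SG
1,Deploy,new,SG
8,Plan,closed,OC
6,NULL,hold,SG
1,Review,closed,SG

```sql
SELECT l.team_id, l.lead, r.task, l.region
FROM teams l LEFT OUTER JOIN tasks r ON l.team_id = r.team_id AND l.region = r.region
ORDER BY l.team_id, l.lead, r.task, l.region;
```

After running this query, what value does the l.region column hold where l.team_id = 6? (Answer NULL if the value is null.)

SG

LEFT JOIN keeps every row from `teams`; unmatched rows get NULL for `tasks`'s columns.
Matching on l.team_id = r.team_id AND l.region = r.region. A NULL in a compared column never satisfies the condition.
- team_id=3, region=OC: no r row matches, row kept with r columns NULL.
- team_id=7, region=SG: no r row matches, row kept with r columns NULL.
- team_id=2, region=SG: no r row matches, row kept with r columns NULL.
- team_id=2, region=SG: no r row matches, row kept with r columns NULL.
- team_id=6, region=SG: 1 matching r row(s), so 1 row(s) emitted.
- team_id=NULL, region=SG: no r row matches, row kept with r columns NULL.
- team_id=2, region=OC: no r row matches, row kept with r columns NULL.
- team_id=2, region=OC: no r row matches, row kept with r columns NULL.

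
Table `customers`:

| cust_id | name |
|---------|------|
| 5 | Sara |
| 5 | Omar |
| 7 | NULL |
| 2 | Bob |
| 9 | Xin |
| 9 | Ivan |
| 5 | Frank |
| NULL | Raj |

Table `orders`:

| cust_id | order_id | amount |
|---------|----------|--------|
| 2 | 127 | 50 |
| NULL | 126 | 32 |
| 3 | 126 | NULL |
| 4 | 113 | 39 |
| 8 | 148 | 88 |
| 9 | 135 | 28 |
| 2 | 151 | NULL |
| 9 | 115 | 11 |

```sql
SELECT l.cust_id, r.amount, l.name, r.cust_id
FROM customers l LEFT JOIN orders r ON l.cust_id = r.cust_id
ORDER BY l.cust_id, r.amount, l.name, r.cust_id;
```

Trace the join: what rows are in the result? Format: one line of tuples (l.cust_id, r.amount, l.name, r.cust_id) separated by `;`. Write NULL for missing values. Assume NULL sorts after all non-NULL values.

(2, 50, Bob, 2); (2, NULL, Bob, 2); (5, NULL, Frank, NULL); (5, NULL, Omar, NULL); (5, NULL, Sara, NULL); (7, NULL, NULL, NULL); (9, 11, Ivan, 9); (9, 11, Xin, 9); (9, 28, Ivan, 9); (9, 28, Xin, 9); (NULL, NULL, Raj, NULL)

LEFT JOIN keeps every row from `customers`; unmatched rows get NULL for `orders`'s columns.
Matching on l.cust_id = r.cust_id. A NULL in a compared column never satisfies the condition.
- l row (cust_id=5): no match → kept, r columns NULL.
- l row (cust_id=5): no match → kept, r columns NULL.
- l row (cust_id=7): no match → kept, r columns NULL.
- l row (cust_id=2): matches 2 r row(s) → 2 output row(s).
- l row (cust_id=9): matches 2 r row(s) → 2 output row(s).
- l row (cust_id=9): matches 2 r row(s) → 2 output row(s).
- l row (cust_id=5): no match → kept, r columns NULL.
- l row (cust_id=NULL): no match → kept, r columns NULL.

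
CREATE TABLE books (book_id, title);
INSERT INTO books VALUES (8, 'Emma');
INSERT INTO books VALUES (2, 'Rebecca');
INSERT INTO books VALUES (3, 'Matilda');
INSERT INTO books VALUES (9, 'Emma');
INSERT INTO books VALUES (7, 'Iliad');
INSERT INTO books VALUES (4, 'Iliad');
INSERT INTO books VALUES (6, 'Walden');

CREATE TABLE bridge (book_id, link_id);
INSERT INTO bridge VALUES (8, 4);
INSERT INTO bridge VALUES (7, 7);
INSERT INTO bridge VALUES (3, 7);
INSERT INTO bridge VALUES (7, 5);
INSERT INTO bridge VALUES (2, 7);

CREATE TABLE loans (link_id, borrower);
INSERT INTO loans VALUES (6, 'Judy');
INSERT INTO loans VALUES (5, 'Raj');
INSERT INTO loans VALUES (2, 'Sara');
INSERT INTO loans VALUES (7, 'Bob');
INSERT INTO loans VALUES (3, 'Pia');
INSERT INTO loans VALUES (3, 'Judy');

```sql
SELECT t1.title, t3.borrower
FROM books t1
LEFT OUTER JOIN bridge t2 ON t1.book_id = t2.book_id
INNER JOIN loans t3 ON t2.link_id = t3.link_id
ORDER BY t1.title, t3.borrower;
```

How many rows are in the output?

4

Joins associate left-to-right: books LEFT JOIN bridge on book_id gives 8 intermediate row(s).
Then INNER JOIN `loans t3` on link_id: keep only rows whose t2.link_id appears in t3.
Result: 4 row(s).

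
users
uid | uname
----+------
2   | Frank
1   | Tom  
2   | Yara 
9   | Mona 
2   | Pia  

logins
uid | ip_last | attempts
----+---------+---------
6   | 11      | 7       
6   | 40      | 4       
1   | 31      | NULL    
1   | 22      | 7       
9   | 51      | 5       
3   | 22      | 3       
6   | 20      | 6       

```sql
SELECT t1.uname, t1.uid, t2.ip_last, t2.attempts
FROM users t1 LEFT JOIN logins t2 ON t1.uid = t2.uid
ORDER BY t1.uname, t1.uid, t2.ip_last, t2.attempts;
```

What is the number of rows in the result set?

LEFT JOIN keeps every row from `users`; unmatched rows get NULL for `logins`'s columns.
Matching on t1.uid = t2.uid.
Matched pairs: 3; unmatched t1 rows kept: 3.
Total: 3 matched + 3 padded = 6 rows.

6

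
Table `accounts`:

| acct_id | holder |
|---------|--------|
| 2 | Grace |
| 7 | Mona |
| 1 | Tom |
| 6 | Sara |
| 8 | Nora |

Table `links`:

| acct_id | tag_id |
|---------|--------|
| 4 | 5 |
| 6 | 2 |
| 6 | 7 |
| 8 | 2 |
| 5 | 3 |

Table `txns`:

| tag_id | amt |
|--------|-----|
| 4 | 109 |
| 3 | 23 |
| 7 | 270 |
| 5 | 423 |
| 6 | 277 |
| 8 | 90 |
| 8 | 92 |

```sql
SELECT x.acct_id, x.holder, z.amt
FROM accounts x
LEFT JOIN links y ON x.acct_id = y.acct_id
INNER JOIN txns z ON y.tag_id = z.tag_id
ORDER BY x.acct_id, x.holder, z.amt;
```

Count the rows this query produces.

Joins associate left-to-right: accounts LEFT JOIN links on acct_id gives 6 intermediate row(s).
Then INNER JOIN `txns z` on tag_id: keep only rows whose y.tag_id appears in z.
Result: 1 row(s).

1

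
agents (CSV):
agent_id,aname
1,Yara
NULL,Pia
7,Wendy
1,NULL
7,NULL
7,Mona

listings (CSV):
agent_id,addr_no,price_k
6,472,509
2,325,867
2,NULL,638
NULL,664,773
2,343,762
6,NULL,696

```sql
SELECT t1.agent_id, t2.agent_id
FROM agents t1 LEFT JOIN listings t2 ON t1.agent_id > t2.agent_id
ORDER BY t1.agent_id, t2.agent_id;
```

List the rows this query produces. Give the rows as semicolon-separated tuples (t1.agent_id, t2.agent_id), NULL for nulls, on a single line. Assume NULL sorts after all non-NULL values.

LEFT JOIN keeps every row from `agents`; unmatched rows get NULL for `listings`'s columns.
Matching on t1.agent_id > t2.agent_id. A NULL in a compared column never satisfies the condition.
- agent_id=1: no t2 row matches, row kept with t2 columns NULL.
- agent_id=NULL: no t2 row matches, row kept with t2 columns NULL.
- agent_id=7: 5 matching t2 row(s), so 5 row(s) emitted.
- agent_id=1: no t2 row matches, row kept with t2 columns NULL.
- agent_id=7: 5 matching t2 row(s), so 5 row(s) emitted.
- agent_id=7: 5 matching t2 row(s), so 5 row(s) emitted.

(1, NULL); (1, NULL); (7, 2); (7, 2); (7, 2); (7, 2); (7, 2); (7, 2); (7, 2); (7, 2); (7, 2); (7, 6); (7, 6); (7, 6); (7, 6); (7, 6); (7, 6); (NULL, NULL)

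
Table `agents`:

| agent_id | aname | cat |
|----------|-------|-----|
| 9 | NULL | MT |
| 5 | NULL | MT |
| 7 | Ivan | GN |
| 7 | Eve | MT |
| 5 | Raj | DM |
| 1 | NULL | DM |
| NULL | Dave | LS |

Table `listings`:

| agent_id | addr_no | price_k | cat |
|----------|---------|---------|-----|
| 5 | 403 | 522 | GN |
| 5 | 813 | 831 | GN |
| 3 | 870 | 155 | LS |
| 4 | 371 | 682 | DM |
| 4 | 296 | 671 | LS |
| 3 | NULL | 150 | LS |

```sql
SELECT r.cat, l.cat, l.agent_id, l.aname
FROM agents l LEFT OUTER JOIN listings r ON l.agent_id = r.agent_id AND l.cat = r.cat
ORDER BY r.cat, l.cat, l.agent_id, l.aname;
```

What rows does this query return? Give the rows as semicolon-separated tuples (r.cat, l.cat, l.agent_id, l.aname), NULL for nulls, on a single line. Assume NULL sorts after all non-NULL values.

LEFT JOIN keeps every row from `agents`; unmatched rows get NULL for `listings`'s columns.
Matching on l.agent_id = r.agent_id AND l.cat = r.cat. A NULL in a compared column never satisfies the condition.
Matched pairs: 0; unmatched l rows kept: 7.

(NULL, DM, 1, NULL); (NULL, DM, 5, Raj); (NULL, GN, 7, Ivan); (NULL, LS, NULL, Dave); (NULL, MT, 5, NULL); (NULL, MT, 7, Eve); (NULL, MT, 9, NULL)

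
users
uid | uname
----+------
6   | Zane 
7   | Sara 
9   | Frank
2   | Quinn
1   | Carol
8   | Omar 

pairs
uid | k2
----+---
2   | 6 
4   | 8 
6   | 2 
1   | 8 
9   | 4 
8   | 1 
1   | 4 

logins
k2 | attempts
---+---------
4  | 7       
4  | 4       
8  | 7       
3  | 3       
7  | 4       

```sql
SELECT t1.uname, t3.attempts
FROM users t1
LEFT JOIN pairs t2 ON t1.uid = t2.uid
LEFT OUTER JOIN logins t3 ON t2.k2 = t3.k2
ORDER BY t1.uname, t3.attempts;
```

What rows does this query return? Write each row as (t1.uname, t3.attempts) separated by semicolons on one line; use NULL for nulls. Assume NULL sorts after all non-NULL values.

Joins associate left-to-right: users LEFT JOIN pairs on uid gives 7 intermediate row(s).
Then LEFT JOIN `logins t3` on k2: each of those 7 rows is kept; rows whose t2.k2 has no match in t3 get NULL for t3's columns.

(Carol, 4); (Carol, 7); (Carol, 7); (Frank, 4); (Frank, 7); (Omar, NULL); (Quinn, NULL); (Sara, NULL); (Zane, NULL)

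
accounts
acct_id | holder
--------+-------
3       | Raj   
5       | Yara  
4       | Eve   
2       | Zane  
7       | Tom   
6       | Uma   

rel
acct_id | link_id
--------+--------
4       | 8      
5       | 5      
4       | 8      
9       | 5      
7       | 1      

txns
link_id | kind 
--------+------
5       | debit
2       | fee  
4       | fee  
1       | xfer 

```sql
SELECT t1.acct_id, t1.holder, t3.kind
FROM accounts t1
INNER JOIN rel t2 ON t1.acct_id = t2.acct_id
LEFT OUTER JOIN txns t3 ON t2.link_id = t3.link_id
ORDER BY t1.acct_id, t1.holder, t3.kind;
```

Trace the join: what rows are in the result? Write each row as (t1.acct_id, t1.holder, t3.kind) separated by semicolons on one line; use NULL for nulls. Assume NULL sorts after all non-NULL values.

Step 1 — t1 INNER JOIN t2 on acct_id → 4 row(s).
Then LEFT JOIN `txns t3` on link_id: each of those 4 rows is kept; rows whose t2.link_id has no match in t3 get NULL for t3's columns.

(4, Eve, NULL); (4, Eve, NULL); (5, Yara, debit); (7, Tom, xfer)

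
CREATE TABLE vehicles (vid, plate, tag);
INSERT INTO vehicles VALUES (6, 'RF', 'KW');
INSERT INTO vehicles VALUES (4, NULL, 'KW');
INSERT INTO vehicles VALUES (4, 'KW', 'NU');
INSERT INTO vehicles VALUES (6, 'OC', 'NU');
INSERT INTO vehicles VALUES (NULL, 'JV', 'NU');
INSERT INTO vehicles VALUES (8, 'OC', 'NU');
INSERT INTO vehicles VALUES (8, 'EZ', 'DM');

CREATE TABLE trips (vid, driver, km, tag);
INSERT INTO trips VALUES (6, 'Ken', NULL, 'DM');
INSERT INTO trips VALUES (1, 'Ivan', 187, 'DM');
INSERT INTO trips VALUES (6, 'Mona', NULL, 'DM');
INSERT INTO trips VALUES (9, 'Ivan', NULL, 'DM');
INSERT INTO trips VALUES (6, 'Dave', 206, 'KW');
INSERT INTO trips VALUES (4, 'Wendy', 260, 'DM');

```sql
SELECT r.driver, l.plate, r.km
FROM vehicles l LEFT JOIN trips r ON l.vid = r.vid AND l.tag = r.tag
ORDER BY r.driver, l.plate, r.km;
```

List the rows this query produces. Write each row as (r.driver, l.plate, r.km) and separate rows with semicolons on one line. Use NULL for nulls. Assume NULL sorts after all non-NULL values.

LEFT JOIN keeps every row from `vehicles`; unmatched rows get NULL for `trips`'s columns.
Matching on l.vid = r.vid AND l.tag = r.tag. A NULL in a compared column never satisfies the condition.
- l[0] vid=6, tag=KW → 1 match(es) in r → 1 row(s).
- l[1] vid=4, tag=KW → no match; kept with NULLs on the r side.
- l[2] vid=4, tag=NU → no match; kept with NULLs on the r side.
- l[3] vid=6, tag=NU → no match; kept with NULLs on the r side.
- l[4] vid=NULL, tag=NU → no match; kept with NULLs on the r side.
- l[5] vid=8, tag=NU → no match; kept with NULLs on the r side.
- l[6] vid=8, tag=DM → no match; kept with NULLs on the r side.
After projecting and ordering:
r.driver | l.plate | r.km
Dave | RF | 206
NULL | EZ | NULL
NULL | JV | NULL
NULL | KW | NULL
NULL | OC | NULL
NULL | OC | NULL
NULL | NULL | NULL

(Dave, RF, 206); (NULL, EZ, NULL); (NULL, JV, NULL); (NULL, KW, NULL); (NULL, OC, NULL); (NULL, OC, NULL); (NULL, NULL, NULL)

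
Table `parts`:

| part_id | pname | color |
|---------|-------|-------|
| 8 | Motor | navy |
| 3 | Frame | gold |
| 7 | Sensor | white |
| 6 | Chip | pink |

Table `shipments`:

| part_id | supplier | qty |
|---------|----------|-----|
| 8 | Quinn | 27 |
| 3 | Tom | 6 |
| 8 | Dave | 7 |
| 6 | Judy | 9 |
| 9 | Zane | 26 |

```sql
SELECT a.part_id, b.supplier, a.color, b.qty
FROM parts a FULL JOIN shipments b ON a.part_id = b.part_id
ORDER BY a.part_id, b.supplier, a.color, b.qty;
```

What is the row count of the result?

FULL OUTER JOIN keeps every row from both sides; unmatched rows get NULL for the other side's columns.
Matching on a.part_id = b.part_id.
- a[0] part_id=8 → 2 match(es) in b → 2 row(s).
- a[1] part_id=3 → 1 match(es) in b → 1 row(s).
- a[2] part_id=7 → no match; kept with NULLs on the b side.
- a[3] part_id=6 → 1 match(es) in b → 1 row(s).
- plus 1 unmatched b row(s), each kept with NULL a columns.
Total: 4 matched + 2 padded = 6 rows.

6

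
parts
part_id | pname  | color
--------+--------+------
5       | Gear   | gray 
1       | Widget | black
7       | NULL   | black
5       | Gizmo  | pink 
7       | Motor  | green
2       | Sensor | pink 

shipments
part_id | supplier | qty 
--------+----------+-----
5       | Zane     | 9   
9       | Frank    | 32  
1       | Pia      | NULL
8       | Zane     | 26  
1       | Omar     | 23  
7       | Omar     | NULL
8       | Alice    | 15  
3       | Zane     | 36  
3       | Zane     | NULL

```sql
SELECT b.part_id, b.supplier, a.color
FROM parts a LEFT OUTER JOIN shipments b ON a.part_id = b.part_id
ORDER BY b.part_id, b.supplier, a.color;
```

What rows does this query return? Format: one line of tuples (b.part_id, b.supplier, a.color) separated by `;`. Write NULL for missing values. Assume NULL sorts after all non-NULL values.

(1, Omar, black); (1, Pia, black); (5, Zane, gray); (5, Zane, pink); (7, Omar, black); (7, Omar, green); (NULL, NULL, pink)

LEFT JOIN keeps every row from `parts`; unmatched rows get NULL for `shipments`'s columns.
Matching on a.part_id = b.part_id.
Matched pairs: 6; unmatched a rows kept: 1.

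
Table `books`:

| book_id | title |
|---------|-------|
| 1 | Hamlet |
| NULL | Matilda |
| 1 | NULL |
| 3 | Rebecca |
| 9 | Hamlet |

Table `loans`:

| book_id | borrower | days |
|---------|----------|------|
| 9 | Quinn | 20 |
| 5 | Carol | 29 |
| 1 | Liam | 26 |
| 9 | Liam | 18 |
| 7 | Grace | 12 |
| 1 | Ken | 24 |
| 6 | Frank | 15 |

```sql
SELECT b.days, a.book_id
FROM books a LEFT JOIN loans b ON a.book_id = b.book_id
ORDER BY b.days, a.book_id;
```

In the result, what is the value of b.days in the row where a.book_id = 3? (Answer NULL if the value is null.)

NULL

LEFT JOIN keeps every row from `books`; unmatched rows get NULL for `loans`'s columns.
Matching on a.book_id = b.book_id. A NULL in a compared column never satisfies the condition.
Matched pairs: 6; unmatched a rows kept: 2.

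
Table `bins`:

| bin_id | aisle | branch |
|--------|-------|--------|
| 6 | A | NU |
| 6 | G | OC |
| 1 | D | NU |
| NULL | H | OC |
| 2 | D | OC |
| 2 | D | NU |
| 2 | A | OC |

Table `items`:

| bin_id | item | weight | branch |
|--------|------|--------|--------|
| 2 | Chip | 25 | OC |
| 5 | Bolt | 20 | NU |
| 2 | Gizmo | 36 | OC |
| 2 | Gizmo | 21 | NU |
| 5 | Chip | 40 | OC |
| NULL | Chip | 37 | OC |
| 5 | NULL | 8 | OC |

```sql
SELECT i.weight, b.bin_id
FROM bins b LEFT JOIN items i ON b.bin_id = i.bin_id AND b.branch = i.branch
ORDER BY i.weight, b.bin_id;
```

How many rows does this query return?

LEFT JOIN keeps every row from `bins`; unmatched rows get NULL for `items`'s columns.
Matching on b.bin_id = i.bin_id AND b.branch = i.branch. A NULL in a compared column never satisfies the condition.
- bin_id=6, branch=NU: no i row matches, row kept with i columns NULL.
- bin_id=6, branch=OC: no i row matches, row kept with i columns NULL.
- bin_id=1, branch=NU: no i row matches, row kept with i columns NULL.
- bin_id=NULL, branch=OC: no i row matches, row kept with i columns NULL.
- bin_id=2, branch=OC: 2 matching i row(s), so 2 row(s) emitted.
- bin_id=2, branch=NU: 1 matching i row(s), so 1 row(s) emitted.
- bin_id=2, branch=OC: 2 matching i row(s), so 2 row(s) emitted.
Total: 5 matched + 4 padded = 9 rows.

9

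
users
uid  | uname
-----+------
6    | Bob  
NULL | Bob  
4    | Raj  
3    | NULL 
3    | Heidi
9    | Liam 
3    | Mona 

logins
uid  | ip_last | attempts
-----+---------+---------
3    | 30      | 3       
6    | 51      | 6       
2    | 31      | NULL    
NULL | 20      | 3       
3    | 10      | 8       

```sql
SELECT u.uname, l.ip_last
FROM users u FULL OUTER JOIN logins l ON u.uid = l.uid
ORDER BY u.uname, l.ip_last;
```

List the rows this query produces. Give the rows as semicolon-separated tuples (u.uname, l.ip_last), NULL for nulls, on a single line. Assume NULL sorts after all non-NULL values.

FULL OUTER JOIN keeps every row from both sides; unmatched rows get NULL for the other side's columns.
Matching on u.uid = l.uid. A NULL in a compared column never satisfies the condition.
Matched pairs: 7; unmatched u rows kept: 3; unmatched l rows kept: 2.

(Bob, 51); (Bob, NULL); (Heidi, 10); (Heidi, 30); (Liam, NULL); (Mona, 10); (Mona, 30); (Raj, NULL); (NULL, 10); (NULL, 20); (NULL, 30); (NULL, 31)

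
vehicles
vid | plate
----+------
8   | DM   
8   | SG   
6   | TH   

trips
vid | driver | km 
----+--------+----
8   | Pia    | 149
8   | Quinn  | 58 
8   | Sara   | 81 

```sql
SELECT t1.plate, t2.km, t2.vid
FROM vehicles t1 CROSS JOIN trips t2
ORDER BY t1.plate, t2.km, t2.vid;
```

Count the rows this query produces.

9

CROSS JOIN pairs every row of `vehicles` with every row of `trips`: 3 × 3 = 9 rows.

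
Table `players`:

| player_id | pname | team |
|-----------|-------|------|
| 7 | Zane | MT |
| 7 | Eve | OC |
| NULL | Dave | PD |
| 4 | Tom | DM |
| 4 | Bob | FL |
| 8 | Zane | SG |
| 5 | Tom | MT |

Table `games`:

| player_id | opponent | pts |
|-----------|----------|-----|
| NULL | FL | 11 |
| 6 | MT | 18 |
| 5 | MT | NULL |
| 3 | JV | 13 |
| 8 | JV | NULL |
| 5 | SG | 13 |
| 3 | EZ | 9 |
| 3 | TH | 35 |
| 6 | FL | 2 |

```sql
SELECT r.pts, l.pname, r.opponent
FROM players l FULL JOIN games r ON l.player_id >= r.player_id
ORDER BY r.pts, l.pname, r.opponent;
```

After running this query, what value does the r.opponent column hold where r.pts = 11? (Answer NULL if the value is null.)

FL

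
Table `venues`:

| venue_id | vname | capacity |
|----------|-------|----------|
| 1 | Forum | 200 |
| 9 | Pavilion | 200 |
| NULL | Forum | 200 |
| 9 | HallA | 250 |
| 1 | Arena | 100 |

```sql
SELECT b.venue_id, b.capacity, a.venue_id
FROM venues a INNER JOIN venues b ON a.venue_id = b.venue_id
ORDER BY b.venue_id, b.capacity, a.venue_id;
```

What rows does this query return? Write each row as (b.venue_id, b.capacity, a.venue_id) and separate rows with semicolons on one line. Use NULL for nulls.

INNER JOIN keeps only pairs where the ON condition holds.
Matching on a.venue_id = b.venue_id. A NULL in a compared column never satisfies the condition.
- a row (venue_id=1): matches 2 b row(s) → 2 output row(s).
- a row (venue_id=9): matches 2 b row(s) → 2 output row(s).
- a row (venue_id=NULL): no match → dropped.
- a row (venue_id=9): matches 2 b row(s) → 2 output row(s).
- a row (venue_id=1): matches 2 b row(s) → 2 output row(s).
After projecting and ordering:
b.venue_id | b.capacity | a.venue_id
1 | 100 | 1
1 | 100 | 1
1 | 200 | 1
1 | 200 | 1
9 | 200 | 9
9 | 200 | 9
9 | 250 | 9
9 | 250 | 9

(1, 100, 1); (1, 100, 1); (1, 200, 1); (1, 200, 1); (9, 200, 9); (9, 200, 9); (9, 250, 9); (9, 250, 9)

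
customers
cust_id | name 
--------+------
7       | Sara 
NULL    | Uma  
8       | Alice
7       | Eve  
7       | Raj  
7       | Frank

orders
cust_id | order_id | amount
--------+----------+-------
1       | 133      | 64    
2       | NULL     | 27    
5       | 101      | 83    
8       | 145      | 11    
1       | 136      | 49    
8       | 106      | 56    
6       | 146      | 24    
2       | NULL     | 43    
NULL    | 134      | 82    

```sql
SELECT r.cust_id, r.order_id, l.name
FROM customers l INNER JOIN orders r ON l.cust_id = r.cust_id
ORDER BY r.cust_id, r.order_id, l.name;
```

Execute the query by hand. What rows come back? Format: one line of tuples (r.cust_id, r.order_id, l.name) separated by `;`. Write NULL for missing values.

(8, 106, Alice); (8, 145, Alice)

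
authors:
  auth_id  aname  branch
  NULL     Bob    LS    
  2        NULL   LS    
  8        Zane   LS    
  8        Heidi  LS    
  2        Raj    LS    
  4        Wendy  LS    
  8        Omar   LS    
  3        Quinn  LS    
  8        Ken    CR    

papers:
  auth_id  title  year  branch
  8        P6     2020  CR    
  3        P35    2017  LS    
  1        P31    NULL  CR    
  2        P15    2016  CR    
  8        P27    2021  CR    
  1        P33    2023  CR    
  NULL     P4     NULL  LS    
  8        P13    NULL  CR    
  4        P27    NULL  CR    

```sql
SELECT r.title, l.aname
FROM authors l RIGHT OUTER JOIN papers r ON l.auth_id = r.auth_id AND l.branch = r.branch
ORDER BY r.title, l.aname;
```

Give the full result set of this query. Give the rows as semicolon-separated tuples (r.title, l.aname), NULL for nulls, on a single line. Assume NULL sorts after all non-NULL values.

RIGHT JOIN keeps every row from `papers`; unmatched rows get NULL for `authors`'s columns.
Matching on l.auth_id = r.auth_id AND l.branch = r.branch. A NULL in a compared column never satisfies the condition.
- auth_id=NULL, branch=LS: no matching r row.
- auth_id=2, branch=LS: no matching r row.
- auth_id=8, branch=LS: no matching r row.
- auth_id=8, branch=LS: no matching r row.
- auth_id=2, branch=LS: no matching r row.
- auth_id=4, branch=LS: no matching r row.
- auth_id=8, branch=LS: no matching r row.
- auth_id=3, branch=LS: 1 matching r row(s), so 1 row(s) emitted.
- auth_id=8, branch=CR: 3 matching r row(s), so 3 row(s) emitted.
- plus 5 unmatched r row(s), each kept with NULL l columns.
After projecting and ordering:
r.title | l.aname
P13 | Ken
P15 | NULL
P27 | Ken
P27 | NULL
P31 | NULL
P33 | NULL
P35 | Quinn
P4 | NULL
P6 | Ken

(P13, Ken); (P15, NULL); (P27, Ken); (P27, NULL); (P31, NULL); (P33, NULL); (P35, Quinn); (P4, NULL); (P6, Ken)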